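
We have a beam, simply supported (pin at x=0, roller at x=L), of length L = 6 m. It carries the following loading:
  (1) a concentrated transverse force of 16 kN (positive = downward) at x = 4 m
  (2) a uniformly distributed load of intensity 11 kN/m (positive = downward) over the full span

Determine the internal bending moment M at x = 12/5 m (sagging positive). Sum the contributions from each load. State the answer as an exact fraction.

Load 1 — point force P=16 kN at a=4 m (b=L-a=2):
  M_1 = Pbx/L  [x≤a] = 16·2·(12/5)/6 = 64/5 kN·m
Load 2 — uniform load w=11 kN/m over full span:
  M_2 = wx(L-x)/2 = 11·(12/5)·(6-(12/5))/2 = 1188/25 kN·m
Superposition: M = Σ M_i = 1508/25 kN·m ≈ 60.320000 kN·m

M(12/5) = 1508/25 kN·m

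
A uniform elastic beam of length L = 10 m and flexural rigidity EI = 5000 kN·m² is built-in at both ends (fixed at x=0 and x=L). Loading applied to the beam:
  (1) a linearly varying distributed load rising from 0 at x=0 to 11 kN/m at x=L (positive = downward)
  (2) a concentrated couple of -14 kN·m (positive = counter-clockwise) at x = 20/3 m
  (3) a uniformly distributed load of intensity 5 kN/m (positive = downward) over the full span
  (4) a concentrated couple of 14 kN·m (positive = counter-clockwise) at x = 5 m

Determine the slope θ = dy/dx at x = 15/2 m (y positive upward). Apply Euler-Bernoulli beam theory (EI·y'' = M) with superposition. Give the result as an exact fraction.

Load 1 — triangular load w₀=11 kN/m (0→w₀ over full span):
  θ_1 = -w₀(2x(L-x)(L-2x)(x+2L)+x²(L-x)²)/(120LEI) = -11·(2·(15/2)·(10-(15/2))·(10-2·(15/2))·((15/2)+2·10)+(15/2)²·(10-(15/2))²)/(120·10·5000) = 451/51200 rad
Load 2 — applied couple M₀=-14 kN·m at a=20/3 m (b=L-a=10/3):
  θ_2 = (R_Ax²/2 - M_Ax - M₀(x-a))/EI  [x>a] with R_A=-28/15, M_A=-14/3 = ((-28/15)·(15/2)²/2 - (-14/3)·(15/2) - (-14)·((15/2)-(20/3)))/5000 = -7/6000 rad
Load 3 — uniform load w=5 kN/m over full span:
  θ_3 = -wx(L-x)(L-2x)/(12EI) = -5·(15/2)·(10-(15/2))·(10-2·(15/2))/(12·5000) = 1/128 rad
Load 4 — applied couple M₀=14 kN·m at a=5 m (b=L-a=5):
  θ_4 = (R_Ax²/2 - M_Ax - M₀(x-a))/EI  [x>a] with R_A=21/10, M_A=7/2 = ((21/10)·(15/2)²/2 - (7/2)·(15/2) - 14·((15/2)-5))/5000 = -7/16000 rad
Superposition: θ = Σ θ_i = 11533/768000 rad ≈ 0.015017 rad

θ(15/2) = 11533/768000 rad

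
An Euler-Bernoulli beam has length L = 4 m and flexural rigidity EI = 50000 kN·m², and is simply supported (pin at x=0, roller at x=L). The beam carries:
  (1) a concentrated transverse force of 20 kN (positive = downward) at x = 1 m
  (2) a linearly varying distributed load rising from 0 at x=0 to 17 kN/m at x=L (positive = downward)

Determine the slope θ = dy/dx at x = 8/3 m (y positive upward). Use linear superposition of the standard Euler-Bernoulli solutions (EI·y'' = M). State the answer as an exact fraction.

θ(8/3) = 44327/121500000 rad

Load 1 — point force P=20 kN at a=1 m (b=L-a=3):
  θ_1 = -Pa(2L²-6Lx+3x²+a²)/(6LEI)  [x>a] = -20·1·(2·4²-6·4·(8/3)+3·(8/3)²+1²)/(6·4·50000) = 29/180000 rad
Load 2 — triangular load w₀=17 kN/m (0→w₀ over full span):
  θ_2 = -w₀(7L⁴-30L²x²+15x⁴)/(360LEI) = -17·(7·4⁴-30·4²·(8/3)²+15·(8/3)⁴)/(360·4·50000) = 1547/7593750 rad
Superposition: θ = Σ θ_i = 44327/121500000 rad ≈ 0.000365 rad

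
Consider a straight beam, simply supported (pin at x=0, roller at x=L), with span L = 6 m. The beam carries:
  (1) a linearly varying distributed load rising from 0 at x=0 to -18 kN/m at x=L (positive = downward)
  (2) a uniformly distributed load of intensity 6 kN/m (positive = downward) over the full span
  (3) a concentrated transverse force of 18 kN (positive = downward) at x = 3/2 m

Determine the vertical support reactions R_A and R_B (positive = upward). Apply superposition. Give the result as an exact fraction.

R_A = 27/2 kN, R_B = -27/2 kN

Load 1 — triangular load w₀=-18 kN/m (0→w₀ over full span):
  R_A = w₀L/6 = (-18)·6/6 = -18 kN
  R_B = w₀L/3 = (-18)·6/3 = -36 kN
Load 2 — uniform load w=6 kN/m over full span:
  R_A = wL/2 = 6·6/2 = 18 kN
  R_B = wL/2 = 6·6/2 = 18 kN
Load 3 — point force P=18 kN at a=3/2 m (b=L-a=9/2):
  R_A = Pb/L = 18·(9/2)/6 = 27/2 kN
  R_B = Pa/L = 18·(3/2)/6 = 9/2 kN
Superposition: R_A = 27/2 kN, R_B = -27/2 kN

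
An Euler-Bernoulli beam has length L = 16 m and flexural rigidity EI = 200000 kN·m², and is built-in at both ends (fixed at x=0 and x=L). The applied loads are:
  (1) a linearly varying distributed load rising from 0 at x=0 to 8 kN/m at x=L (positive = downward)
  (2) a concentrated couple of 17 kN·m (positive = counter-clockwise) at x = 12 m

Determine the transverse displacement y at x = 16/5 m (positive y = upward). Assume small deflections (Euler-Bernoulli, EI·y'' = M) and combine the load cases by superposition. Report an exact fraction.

y(16/5) = -1562917/1171875000 m

Load 1 — triangular load w₀=8 kN/m (0→w₀ over full span):
  y_1 = -w₀x²(L-x)²(x+2L)/(120LEI) = -8·(16/5)²·(16-(16/5))²·((16/5)+2·16)/(120·16·200000) = -180224/146484375 m
Load 2 — applied couple M₀=17 kN·m at a=12 m (b=L-a=4):
  y_2 = (R_Ax³/6 - M_Ax²/2)/EI  [x≤a] with R_A=153/128, M_A=85/16 = ((153/128)·(16/5)³/6 - (85/16)·(16/5)²/2)/200000 = -323/3125000 m
Superposition: y = Σ y_i = -1562917/1171875000 m ≈ -0.001334 m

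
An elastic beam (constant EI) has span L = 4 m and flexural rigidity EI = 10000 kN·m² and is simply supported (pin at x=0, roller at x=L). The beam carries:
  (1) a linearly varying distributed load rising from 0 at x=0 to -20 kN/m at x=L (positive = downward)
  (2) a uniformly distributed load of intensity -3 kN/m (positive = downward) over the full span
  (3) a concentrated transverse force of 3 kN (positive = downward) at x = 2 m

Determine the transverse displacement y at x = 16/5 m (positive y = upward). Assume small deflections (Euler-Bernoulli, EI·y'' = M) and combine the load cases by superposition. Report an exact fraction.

Load 1 — triangular load w₀=-20 kN/m (0→w₀ over full span):
  y_1 = -w₀x(7L⁴-10L²x²+3x⁴)/(360LEI) = -(-20)·(16/5)·(7·4⁴-10·4²·(16/5)²+3·(16/5)⁴)/(360·4·10000) = 4064/1953125 m
Load 2 — uniform load w=-3 kN/m over full span:
  y_2 = -wx(L³-2Lx²+x³)/(24EI) = -(-3)·(16/5)·(4³-2·4·(16/5)²+(16/5)³)/(24·10000) = 232/390625 m
Load 3 — point force P=3 kN at a=2 m (b=L-a=2):
  y_3 = -Pa(L-x)(2Lx-a²-x²)/(6LEI)  [x>a] = -3·2·(4-(16/5))·(2·4·(16/5)-2²-(16/5)²)/(6·4·10000) = -71/312500 m
Superposition: y = Σ y_i = 19121/7812500 m ≈ 0.002447 m

y(16/5) = 19121/7812500 m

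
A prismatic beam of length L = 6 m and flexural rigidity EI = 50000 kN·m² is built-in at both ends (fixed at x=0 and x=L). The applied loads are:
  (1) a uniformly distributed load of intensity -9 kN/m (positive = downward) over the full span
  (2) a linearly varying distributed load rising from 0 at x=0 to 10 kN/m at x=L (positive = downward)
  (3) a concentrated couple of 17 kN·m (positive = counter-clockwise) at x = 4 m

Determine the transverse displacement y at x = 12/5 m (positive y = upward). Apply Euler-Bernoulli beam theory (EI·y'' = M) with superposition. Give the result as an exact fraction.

Load 1 — uniform load w=-9 kN/m over full span:
  y_1 = -wx²(L-x)²/(24EI) = -(-9)·(12/5)²·(6-(12/5))²/(24·50000) = 2187/3906250 m
Load 2 — triangular load w₀=10 kN/m (0→w₀ over full span):
  y_2 = -w₀x²(L-x)²(x+2L)/(120LEI) = -10·(12/5)²·(6-(12/5))²·((12/5)+2·6)/(120·6·50000) = -2916/9765625 m
Load 3 — applied couple M₀=17 kN·m at a=4 m (b=L-a=2):
  y_3 = (R_Ax³/6 - M_Ax²/2)/EI  [x≤a] with R_A=34/9, M_A=17/3 = ((34/9)·(12/5)³/6 - (17/3)·(12/5)²/2)/50000 = -119/781250 m
Superposition: y = Σ y_i = 1064/9765625 m ≈ 0.000109 m

y(12/5) = 1064/9765625 m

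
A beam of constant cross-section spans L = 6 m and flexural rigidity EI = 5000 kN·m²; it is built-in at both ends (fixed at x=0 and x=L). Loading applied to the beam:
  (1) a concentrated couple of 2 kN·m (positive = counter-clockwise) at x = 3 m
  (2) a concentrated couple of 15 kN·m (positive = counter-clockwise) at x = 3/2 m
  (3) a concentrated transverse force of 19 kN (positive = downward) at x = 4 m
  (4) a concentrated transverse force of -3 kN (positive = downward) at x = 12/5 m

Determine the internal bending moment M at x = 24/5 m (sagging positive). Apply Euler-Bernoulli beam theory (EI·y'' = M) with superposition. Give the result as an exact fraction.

M(24/5) = 16733/10000 kN·m

Load 1 — applied couple M₀=2 kN·m at a=3 m (b=L-a=3):
  M_1 = R_Ax - M_A - M₀  [x>a] with R_A=1/2, M_A=1/2 = (1/2)·(24/5) - (1/2) - 2 = -1/10 kN·m
Load 2 — applied couple M₀=15 kN·m at a=3/2 m (b=L-a=9/2):
  M_2 = R_Ax - M_A - M₀  [x>a] with R_A=45/16, M_A=-45/16 = (45/16)·(24/5) - (-45/16) - 15 = 21/16 kN·m
Load 3 — point force P=19 kN at a=4 m (b=L-a=2):
  M_3 = Pa²(a+3b)(L-x)/L³ - Pa²b/L²  [x>a] = 19·4²·(4+3·2)·(6-(24/5))/6³ - 19·4²·2/6² = 0 kN·m
Load 4 — point force P=-3 kN at a=12/5 m (b=L-a=18/5):
  M_4 = Pa²(a+3b)(L-x)/L³ - Pa²b/L²  [x>a] = (-3)·(12/5)²·((12/5)+3·(18/5))·(6-(24/5))/6³ - (-3)·(12/5)²·(18/5)/6² = 288/625 kN·m
Superposition: M = Σ M_i = 16733/10000 kN·m ≈ 1.673300 kN·m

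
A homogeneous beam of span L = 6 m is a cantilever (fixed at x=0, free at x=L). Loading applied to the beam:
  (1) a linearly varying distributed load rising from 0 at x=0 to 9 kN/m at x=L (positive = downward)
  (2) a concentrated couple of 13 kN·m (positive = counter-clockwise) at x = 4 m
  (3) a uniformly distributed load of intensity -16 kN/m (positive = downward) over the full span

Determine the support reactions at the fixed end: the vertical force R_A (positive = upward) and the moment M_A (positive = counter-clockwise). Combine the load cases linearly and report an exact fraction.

R_A = -69 kN, M_A = -193 kN·m

Load 1 — triangular load w₀=9 kN/m (0→w₀ over full span):
  R_A = w₀L/2 = 9·6/2 = 27 kN
  M_A = w₀L²/3 = 9·6²/3 = 108 kN·m
Load 2 — applied couple M₀=13 kN·m at a=4 m (b=L-a=2):
  R_A = 0 kN
  M_A = -M₀ = -13 kN·m
Load 3 — uniform load w=-16 kN/m over full span:
  R_A = wL = (-16)·6 = -96 kN
  M_A = wL²/2 = (-16)·6²/2 = -288 kN·m
Superposition: R_A = -69 kN, M_A = -193 kN·m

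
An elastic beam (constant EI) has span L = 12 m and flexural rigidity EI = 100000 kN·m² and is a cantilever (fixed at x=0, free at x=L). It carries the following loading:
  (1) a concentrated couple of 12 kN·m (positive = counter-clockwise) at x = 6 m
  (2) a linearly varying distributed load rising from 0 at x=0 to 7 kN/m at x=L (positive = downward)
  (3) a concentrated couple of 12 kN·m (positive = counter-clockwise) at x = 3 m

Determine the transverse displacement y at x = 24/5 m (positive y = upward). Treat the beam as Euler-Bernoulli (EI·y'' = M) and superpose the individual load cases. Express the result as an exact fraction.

y(24/5) = -22280643/781250000 m

Load 1 — applied couple M₀=12 kN·m at a=6 m (b=L-a=6):
  y_1 = M₀x²/(2EI)  [x≤a] = 12·(24/5)²/(2·100000) = 108/78125 m
Load 2 — triangular load w₀=7 kN/m (0→w₀ over full span):
  y_2 = (w₀Lx³/12-w₀L²x²/6-w₀x⁵/(120L))/EI = (7·12·(24/5)³/12-7·12²·(24/5)²/6-7·(24/5)⁵/(120·12))/100000 = -1518048/48828125 m
Load 3 — applied couple M₀=12 kN·m at a=3 m (b=L-a=9):
  y_3 = M₀a(2x-a)/(2EI)  [x>a] = 12·3·(2·(24/5)-3)/(2·100000) = 297/250000 m
Superposition: y = Σ y_i = -22280643/781250000 m ≈ -0.028519 m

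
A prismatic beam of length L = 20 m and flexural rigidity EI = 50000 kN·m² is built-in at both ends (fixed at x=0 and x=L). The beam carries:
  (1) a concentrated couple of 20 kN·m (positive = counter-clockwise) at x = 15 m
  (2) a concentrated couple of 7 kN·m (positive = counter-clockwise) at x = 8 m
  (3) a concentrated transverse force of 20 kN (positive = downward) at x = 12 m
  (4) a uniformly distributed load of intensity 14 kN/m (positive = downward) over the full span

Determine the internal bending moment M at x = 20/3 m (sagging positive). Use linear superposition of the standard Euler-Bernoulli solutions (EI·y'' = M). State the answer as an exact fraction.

Load 1 — applied couple M₀=20 kN·m at a=15 m (b=L-a=5):
  M_1 = R_Ax - M_A  [x≤a] with R_A=9/8, M_A=25/4 = (9/8)·(20/3) - (25/4) = 5/4 kN·m
Load 2 — applied couple M₀=7 kN·m at a=8 m (b=L-a=12):
  M_2 = R_Ax - M_A  [x≤a] with R_A=63/125, M_A=21/25 = (63/125)·(20/3) - (21/25) = 63/25 kN·m
Load 3 — point force P=20 kN at a=12 m (b=L-a=8):
  M_3 = Pb²(3a+b)x/L³ - Pab²/L²  [x≤a] = 20·8²·(3·12+8)·(20/3)/20³ - 20·12·8²/20² = 128/15 kN·m
Load 4 — uniform load w=14 kN/m over full span:
  M_4 = wLx/2 - wL²/12 - wx²/2 = 14·20·(20/3)/2 - 14·20²/12 - 14·(20/3)²/2 = 1400/9 kN·m
Superposition: M = Σ M_i = 151073/900 kN·m ≈ 167.858889 kN·m

M(20/3) = 151073/900 kN·m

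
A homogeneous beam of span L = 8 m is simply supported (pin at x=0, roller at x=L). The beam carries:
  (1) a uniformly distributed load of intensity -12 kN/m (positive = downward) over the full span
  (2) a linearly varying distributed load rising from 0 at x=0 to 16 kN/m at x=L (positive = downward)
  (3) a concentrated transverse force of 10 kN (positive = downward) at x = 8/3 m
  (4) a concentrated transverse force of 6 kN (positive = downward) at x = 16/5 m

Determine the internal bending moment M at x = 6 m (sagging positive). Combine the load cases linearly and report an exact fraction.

M(6) = -68/15 kN·m

Load 1 — uniform load w=-12 kN/m over full span:
  M_1 = wx(L-x)/2 = (-12)·6·(8-6)/2 = -72 kN·m
Load 2 — triangular load w₀=16 kN/m (0→w₀ over full span):
  M_2 = w₀Lx/6 - w₀x³/(6L) = 16·8·6/6 - 16·6³/(6·8) = 56 kN·m
Load 3 — point force P=10 kN at a=8/3 m (b=L-a=16/3):
  M_3 = Pa(L-x)/L  [x>a] = 10·(8/3)·(8-6)/8 = 20/3 kN·m
Load 4 — point force P=6 kN at a=16/5 m (b=L-a=24/5):
  M_4 = Pa(L-x)/L  [x>a] = 6·(16/5)·(8-6)/8 = 24/5 kN·m
Superposition: M = Σ M_i = -68/15 kN·m ≈ -4.533333 kN·m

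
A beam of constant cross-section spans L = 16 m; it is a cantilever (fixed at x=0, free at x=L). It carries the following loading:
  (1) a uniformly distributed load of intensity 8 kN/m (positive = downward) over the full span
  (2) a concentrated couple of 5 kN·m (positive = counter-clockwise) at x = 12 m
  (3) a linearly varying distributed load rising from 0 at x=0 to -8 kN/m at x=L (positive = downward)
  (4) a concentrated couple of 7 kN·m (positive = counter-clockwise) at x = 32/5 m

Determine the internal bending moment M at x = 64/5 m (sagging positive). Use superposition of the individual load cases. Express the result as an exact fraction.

M(64/5) = -1024/375 kN·m

Load 1 — uniform load w=8 kN/m over full span:
  M_1 = -w(L-x)²/2 = -8·(16-(64/5))²/2 = -1024/25 kN·m
Load 2 — applied couple M₀=5 kN·m at a=12 m (b=L-a=4):
  M_2 = 0  [x>a] = 0 kN·m
Load 3 — triangular load w₀=-8 kN/m (0→w₀ over full span):
  M_3 = w₀Lx/2 - w₀L²/3 - w₀x³/(6L) = (-8)·16·(64/5)/2 - (-8)·16²/3 - (-8)·(64/5)³/(6·16) = 14336/375 kN·m
Load 4 — applied couple M₀=7 kN·m at a=32/5 m (b=L-a=48/5):
  M_4 = 0  [x>a] = 0 kN·m
Superposition: M = Σ M_i = -1024/375 kN·m ≈ -2.730667 kN·m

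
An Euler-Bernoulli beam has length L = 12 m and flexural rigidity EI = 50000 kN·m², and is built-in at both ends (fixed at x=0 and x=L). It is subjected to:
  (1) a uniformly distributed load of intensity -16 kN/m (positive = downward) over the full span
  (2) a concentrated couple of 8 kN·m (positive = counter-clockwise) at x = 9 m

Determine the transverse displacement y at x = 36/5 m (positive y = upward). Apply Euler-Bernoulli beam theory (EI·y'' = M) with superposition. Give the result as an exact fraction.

Load 1 — uniform load w=-16 kN/m over full span:
  y_1 = -wx²(L-x)²/(24EI) = -(-16)·(36/5)²·(12-(36/5))²/(24·50000) = 31104/1953125 m
Load 2 — applied couple M₀=8 kN·m at a=9 m (b=L-a=3):
  y_2 = (R_Ax³/6 - M_Ax²/2)/EI  [x≤a] with R_A=3/4, M_A=5/2 = ((3/4)·(36/5)³/6 - (5/2)·(36/5)²/2)/50000 = -567/1562500 m
Superposition: y = Σ y_i = 121581/7812500 m ≈ 0.015562 m

y(36/5) = 121581/7812500 m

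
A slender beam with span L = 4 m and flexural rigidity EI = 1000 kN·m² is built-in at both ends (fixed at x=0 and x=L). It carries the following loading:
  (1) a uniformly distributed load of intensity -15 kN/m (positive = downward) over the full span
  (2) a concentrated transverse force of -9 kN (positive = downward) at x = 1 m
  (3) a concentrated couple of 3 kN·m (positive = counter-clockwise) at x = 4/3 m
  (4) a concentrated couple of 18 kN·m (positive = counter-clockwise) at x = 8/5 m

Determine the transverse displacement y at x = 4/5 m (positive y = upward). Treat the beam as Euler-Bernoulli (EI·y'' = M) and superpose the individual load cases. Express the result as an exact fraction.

y(4/5) = 94033/18750000 m

Load 1 — uniform load w=-15 kN/m over full span:
  y_1 = -wx²(L-x)²/(24EI) = -(-15)·(4/5)²·(4-(4/5))²/(24·1000) = 64/15625 m
Load 2 — point force P=-9 kN at a=1 m (b=L-a=3):
  y_2 = -Pb²x²(3aL-(3a+b)x)/(6L³EI)  [x≤a] = -(-9)·3²·(4/5)²·(3·1·4-(3·1+3)·(4/5))/(6·4³·1000) = 243/250000 m
Load 3 — applied couple M₀=3 kN·m at a=4/3 m (b=L-a=8/3):
  y_3 = (R_Ax³/6 - M_Ax²/2)/EI  [x≤a] with R_A=1, M_A=0 = (1·(4/5)³/6 - 0·(4/5)²/2)/1000 = 4/46875 m
Load 4 — applied couple M₀=18 kN·m at a=8/5 m (b=L-a=12/5):
  y_4 = (R_Ax³/6 - M_Ax²/2)/EI  [x≤a] with R_A=162/25, M_A=54/25 = ((162/25)·(4/5)³/6 - (54/25)·(4/5)²/2)/1000 = -54/390625 m
Superposition: y = Σ y_i = 94033/18750000 m ≈ 0.005015 m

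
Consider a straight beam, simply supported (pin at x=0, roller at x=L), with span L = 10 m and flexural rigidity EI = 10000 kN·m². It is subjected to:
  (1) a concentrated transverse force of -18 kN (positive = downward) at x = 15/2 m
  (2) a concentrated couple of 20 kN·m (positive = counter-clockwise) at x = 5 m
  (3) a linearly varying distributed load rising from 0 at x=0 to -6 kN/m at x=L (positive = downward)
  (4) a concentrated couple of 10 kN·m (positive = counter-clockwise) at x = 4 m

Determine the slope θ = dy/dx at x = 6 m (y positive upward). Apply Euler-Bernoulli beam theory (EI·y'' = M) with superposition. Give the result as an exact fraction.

θ(6) = -8309/2400000 rad

Load 1 — point force P=-18 kN at a=15/2 m (b=L-a=5/2):
  θ_1 = -Pb(L²-b²-3x²)/(6LEI)  [x≤a] = -(-18)·(5/2)·(10²-(5/2)²-3·6²)/(6·10·10000) = -171/160000 rad
Load 2 — applied couple M₀=20 kN·m at a=5 m (b=L-a=5):
  θ_2 = (M₀x²/(2L)-M₀(x-a)+C₁)/EI  [x>a] with C₁=M₀(3b²-L²)/(6L)=-25/3 = (20·6²/(2·10)-20·(6-5)+(-25/3))/10000 = 23/30000 rad
Load 3 — triangular load w₀=-6 kN/m (0→w₀ over full span):
  θ_3 = -w₀(7L⁴-30L²x²+15x⁴)/(360LEI) = -(-6)·(7·10⁴-30·10²·6²+15·6⁴)/(360·10·10000) = -29/9375 rad
Load 4 — applied couple M₀=10 kN·m at a=4 m (b=L-a=6):
  θ_4 = (M₀x²/(2L)-M₀(x-a)+C₁)/EI  [x>a] with C₁=M₀(3b²-L²)/(6L)=4/3 = (10·6²/(2·10)-10·(6-4)+(4/3))/10000 = -1/15000 rad
Superposition: θ = Σ θ_i = -8309/2400000 rad ≈ -0.003462 rad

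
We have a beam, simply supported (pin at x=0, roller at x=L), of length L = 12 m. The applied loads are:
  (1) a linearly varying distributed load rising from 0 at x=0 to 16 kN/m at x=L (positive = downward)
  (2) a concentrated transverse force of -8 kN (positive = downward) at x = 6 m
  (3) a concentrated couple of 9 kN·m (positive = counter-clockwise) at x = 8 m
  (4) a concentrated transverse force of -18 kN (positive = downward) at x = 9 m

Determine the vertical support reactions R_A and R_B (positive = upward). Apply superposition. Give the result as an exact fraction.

R_A = 97/4 kN, R_B = 183/4 kN

Load 1 — triangular load w₀=16 kN/m (0→w₀ over full span):
  R_A = w₀L/6 = 16·12/6 = 32 kN
  R_B = w₀L/3 = 16·12/3 = 64 kN
Load 2 — point force P=-8 kN at a=6 m (b=L-a=6):
  R_A = Pb/L = (-8)·6/12 = -4 kN
  R_B = Pa/L = (-8)·6/12 = -4 kN
Load 3 — applied couple M₀=9 kN·m at a=8 m (b=L-a=4):
  R_A = M₀/L = 9/12 = 3/4 kN
  R_B = -M₀/L = -9/12 = -3/4 kN
Load 4 — point force P=-18 kN at a=9 m (b=L-a=3):
  R_A = Pb/L = (-18)·3/12 = -9/2 kN
  R_B = Pa/L = (-18)·9/12 = -27/2 kN
Superposition: R_A = 97/4 kN, R_B = 183/4 kN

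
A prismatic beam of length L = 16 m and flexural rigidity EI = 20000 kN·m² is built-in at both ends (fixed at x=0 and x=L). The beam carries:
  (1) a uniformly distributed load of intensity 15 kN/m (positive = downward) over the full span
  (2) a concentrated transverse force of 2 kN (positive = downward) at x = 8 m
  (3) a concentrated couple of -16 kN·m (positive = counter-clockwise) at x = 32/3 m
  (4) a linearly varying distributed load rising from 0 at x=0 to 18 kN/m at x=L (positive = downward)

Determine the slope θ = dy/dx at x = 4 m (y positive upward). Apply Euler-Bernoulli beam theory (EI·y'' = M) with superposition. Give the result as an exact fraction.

θ(4) = -2843/75000 rad

Load 1 — uniform load w=15 kN/m over full span:
  θ_1 = -wx(L-x)(L-2x)/(12EI) = -15·4·(16-4)·(16-2·4)/(12·20000) = -3/125 rad
Load 2 — point force P=2 kN at a=8 m (b=L-a=8):
  θ_2 = -Pb²x(2aL-(3a+b)x)/(2L³EI)  [x≤a] = -2·8²·4·(2·8·16-(3·8+8)·4)/(2·16³·20000) = -1/2500 rad
Load 3 — applied couple M₀=-16 kN·m at a=32/3 m (b=L-a=16/3):
  θ_3 = (R_Ax²/2 - M_Ax)/EI  [x≤a] with R_A=-4/3, M_A=-16/3 = ((-4/3)·4²/2 - (-16/3)·4)/20000 = 1/1875 rad
Load 4 — triangular load w₀=18 kN/m (0→w₀ over full span):
  θ_4 = -w₀(2x(L-x)(L-2x)(x+2L)+x²(L-x)²)/(120LEI) = -18·(2·4·(16-4)·(16-2·4)·(4+2·16)+4²·(16-4)²)/(120·16·20000) = -351/25000 rad
Superposition: θ = Σ θ_i = -2843/75000 rad ≈ -0.037907 rad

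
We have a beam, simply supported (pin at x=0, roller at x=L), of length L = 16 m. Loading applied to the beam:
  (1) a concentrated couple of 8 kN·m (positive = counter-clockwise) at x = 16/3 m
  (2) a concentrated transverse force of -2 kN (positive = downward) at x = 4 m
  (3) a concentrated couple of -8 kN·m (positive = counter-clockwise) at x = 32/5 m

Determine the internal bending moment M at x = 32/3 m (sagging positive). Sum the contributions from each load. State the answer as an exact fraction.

Load 1 — applied couple M₀=8 kN·m at a=16/3 m (b=L-a=32/3):
  M_1 = M₀x/L - M₀  [x>a] = 8·(32/3)/16 - 8 = -8/3 kN·m
Load 2 — point force P=-2 kN at a=4 m (b=L-a=12):
  M_2 = Pa(L-x)/L  [x>a] = (-2)·4·(16-(32/3))/16 = -8/3 kN·m
Load 3 — applied couple M₀=-8 kN·m at a=32/5 m (b=L-a=48/5):
  M_3 = M₀x/L - M₀  [x>a] = (-8)·(32/3)/16 - (-8) = 8/3 kN·m
Superposition: M = Σ M_i = -8/3 kN·m ≈ -2.666667 kN·m

M(32/3) = -8/3 kN·m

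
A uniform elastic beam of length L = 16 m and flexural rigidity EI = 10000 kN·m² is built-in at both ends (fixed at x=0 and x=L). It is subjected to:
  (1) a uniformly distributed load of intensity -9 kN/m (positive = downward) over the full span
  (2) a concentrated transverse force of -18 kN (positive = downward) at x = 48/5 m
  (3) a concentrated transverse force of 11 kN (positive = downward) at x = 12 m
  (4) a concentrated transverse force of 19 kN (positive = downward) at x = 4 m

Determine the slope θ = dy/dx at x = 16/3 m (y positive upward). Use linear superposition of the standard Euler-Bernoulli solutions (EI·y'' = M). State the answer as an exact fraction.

Load 1 — uniform load w=-9 kN/m over full span:
  θ_1 = -wx(L-x)(L-2x)/(12EI) = -(-9)·(16/3)·(16-(16/3))·(16-2·(16/3))/(12·10000) = 128/5625 rad
Load 2 — point force P=-18 kN at a=48/5 m (b=L-a=32/5):
  θ_2 = -Pb²x(2aL-(3a+b)x)/(2L³EI)  [x≤a] = -(-18)·(32/5)²·(16/3)·(2·(48/5)·16-(3·(48/5)+(32/5))·(16/3))/(2·16³·10000) = 448/78125 rad
Load 3 — point force P=11 kN at a=12 m (b=L-a=4):
  θ_3 = -Pb²x(2aL-(3a+b)x)/(2L³EI)  [x≤a] = -11·4²·(16/3)·(2·12·16-(3·12+4)·(16/3))/(2·16³·10000) = -11/5625 rad
Load 4 — point force P=19 kN at a=4 m (b=L-a=12):
  θ_4 = Pa²(L-x)(2bL-(3b+a)(L-x))/(2L³EI)  [x>a] = 19·4²·(16-(16/3))·(2·12·16-(3·12+4)·(16-(16/3)))/(2·16³·10000) = -19/11250 rad
Superposition: θ = Σ θ_i = 34939/1406250 rad ≈ 0.024846 rad

θ(16/3) = 34939/1406250 rad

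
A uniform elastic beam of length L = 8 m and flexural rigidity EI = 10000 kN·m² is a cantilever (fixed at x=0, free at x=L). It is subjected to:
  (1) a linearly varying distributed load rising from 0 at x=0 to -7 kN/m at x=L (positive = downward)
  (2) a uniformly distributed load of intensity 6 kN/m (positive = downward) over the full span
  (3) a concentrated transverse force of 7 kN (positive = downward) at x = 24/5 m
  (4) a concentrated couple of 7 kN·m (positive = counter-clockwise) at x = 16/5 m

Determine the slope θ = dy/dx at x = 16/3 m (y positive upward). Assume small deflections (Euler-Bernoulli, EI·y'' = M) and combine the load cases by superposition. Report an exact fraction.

θ(16/3) = -46913/3796875 rad

Load 1 — triangular load w₀=-7 kN/m (0→w₀ over full span):
  θ_1 = (w₀Lx²/4-w₀L²x/3-w₀x⁴/(24L))/EI = ((-7)·8·(16/3)²/4-(-7)·8²·(16/3)/3-(-7)·(16/3)⁴/(24·8))/10000 = 6496/151875 rad
Load 2 — uniform load w=6 kN/m over full span:
  θ_2 = -wx(x²-3Lx+3L²)/(6EI) = -6·(16/3)·((16/3)²-3·8·(16/3)+3·8²)/(6·10000) = -832/16875 rad
Load 3 — point force P=7 kN at a=24/5 m (b=L-a=16/5):
  θ_3 = -Pa²/(2EI)  [x>a] = -7·(24/5)²/(2·10000) = -126/15625 rad
Load 4 — applied couple M₀=7 kN·m at a=16/5 m (b=L-a=24/5):
  θ_4 = M₀a/EI  [x>a] = 7·(16/5)/10000 = 7/3125 rad
Superposition: θ = Σ θ_i = -46913/3796875 rad ≈ -0.012356 rad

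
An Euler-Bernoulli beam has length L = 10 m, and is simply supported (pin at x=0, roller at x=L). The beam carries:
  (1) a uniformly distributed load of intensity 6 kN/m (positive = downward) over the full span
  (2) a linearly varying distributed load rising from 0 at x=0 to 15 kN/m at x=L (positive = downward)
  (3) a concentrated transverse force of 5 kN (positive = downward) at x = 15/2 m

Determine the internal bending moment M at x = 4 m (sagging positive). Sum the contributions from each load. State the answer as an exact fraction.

Load 1 — uniform load w=6 kN/m over full span:
  M_1 = wx(L-x)/2 = 6·4·(10-4)/2 = 72 kN·m
Load 2 — triangular load w₀=15 kN/m (0→w₀ over full span):
  M_2 = w₀Lx/6 - w₀x³/(6L) = 15·10·4/6 - 15·4³/(6·10) = 84 kN·m
Load 3 — point force P=5 kN at a=15/2 m (b=L-a=5/2):
  M_3 = Pbx/L  [x≤a] = 5·(5/2)·4/10 = 5 kN·m
Superposition: M = Σ M_i = 161 kN·m ≈ 161.000000 kN·m

M(4) = 161 kN·m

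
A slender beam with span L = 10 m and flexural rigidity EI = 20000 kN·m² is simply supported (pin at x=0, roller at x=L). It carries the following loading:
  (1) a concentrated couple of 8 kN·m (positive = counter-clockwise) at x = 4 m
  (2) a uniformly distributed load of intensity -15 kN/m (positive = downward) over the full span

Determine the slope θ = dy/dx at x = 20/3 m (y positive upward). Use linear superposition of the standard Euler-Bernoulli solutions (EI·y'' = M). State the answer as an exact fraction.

Load 1 — applied couple M₀=8 kN·m at a=4 m (b=L-a=6):
  θ_1 = (M₀x²/(2L)-M₀(x-a)+C₁)/EI  [x>a] with C₁=M₀(3b²-L²)/(6L)=16/15 = (8·(20/3)²/(2·10)-8·((20/3)-4)+(16/15))/20000 = -7/56250 rad
Load 2 — uniform load w=-15 kN/m over full span:
  θ_2 = -w(L³-6Lx²+4x³)/(24EI) = -(-15)·(10³-6·10·(20/3)²+4·(20/3)³)/(24·20000) = -13/864 rad
Superposition: θ = Σ θ_i = -40961/2700000 rad ≈ -0.015171 rad

θ(20/3) = -40961/2700000 rad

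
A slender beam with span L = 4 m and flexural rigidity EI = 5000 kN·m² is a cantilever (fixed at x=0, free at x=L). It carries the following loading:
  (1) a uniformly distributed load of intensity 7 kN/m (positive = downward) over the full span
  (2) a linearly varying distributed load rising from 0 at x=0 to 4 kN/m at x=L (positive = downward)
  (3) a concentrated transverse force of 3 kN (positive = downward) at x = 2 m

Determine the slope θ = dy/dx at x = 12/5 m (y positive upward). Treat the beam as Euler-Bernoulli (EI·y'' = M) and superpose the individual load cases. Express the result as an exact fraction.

θ(12/5) = -32947/1562500 rad

Load 1 — uniform load w=7 kN/m over full span:
  θ_1 = -wx(x²-3Lx+3L²)/(6EI) = -7·(12/5)·((12/5)²-3·4·(12/5)+3·4²)/(6·5000) = -1092/78125 rad
Load 2 — triangular load w₀=4 kN/m (0→w₀ over full span):
  θ_2 = (w₀Lx²/4-w₀L²x/3-w₀x⁴/(24L))/EI = (4·4·(12/5)²/4-4·4²·(12/5)/3-4·(12/5)⁴/(24·4))/5000 = -2308/390625 rad
Load 3 — point force P=3 kN at a=2 m (b=L-a=2):
  θ_3 = -Pa²/(2EI)  [x>a] = -3·2²/(2·5000) = -3/2500 rad
Superposition: θ = Σ θ_i = -32947/1562500 rad ≈ -0.021086 rad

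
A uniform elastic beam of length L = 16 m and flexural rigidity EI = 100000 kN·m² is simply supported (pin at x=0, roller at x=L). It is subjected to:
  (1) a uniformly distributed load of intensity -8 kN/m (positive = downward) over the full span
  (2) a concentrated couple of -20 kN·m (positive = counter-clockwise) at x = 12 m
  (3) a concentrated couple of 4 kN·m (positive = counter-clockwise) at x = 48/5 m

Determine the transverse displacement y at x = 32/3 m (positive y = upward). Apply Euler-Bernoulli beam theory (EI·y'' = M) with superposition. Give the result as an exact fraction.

Load 1 — uniform load w=-8 kN/m over full span:
  y_1 = -wx(L³-2Lx²+x³)/(24EI) = -(-8)·(32/3)·(16³-2·16·(32/3)²+(32/3)³)/(24·100000) = 45056/759375 m
Load 2 — applied couple M₀=-20 kN·m at a=12 m (b=L-a=4):
  y_2 = (M₀x³/(6L)+C₁x)/EI  [x≤a] with C₁=M₀(3b²-L²)/(6L)=130/3 = ((-20)·(32/3)³/(6·16)+(130/3)·(32/3))/100000 = 106/50625 m
Load 3 — applied couple M₀=4 kN·m at a=48/5 m (b=L-a=32/5):
  y_3 = (M₀x³/(6L)-M₀(x-a)²/2+C₁x)/EI  [x>a] with C₁=M₀(3b²-L²)/(6L)=-416/75 = (4·(32/3)³/(6·16)-4·((32/3)-(48/5))²/2+(-416/75)·(32/3))/100000 = -688/6328125 m
Superposition: y = Σ y_i = 1164086/18984375 m ≈ 0.061318 m

y(32/3) = 1164086/18984375 m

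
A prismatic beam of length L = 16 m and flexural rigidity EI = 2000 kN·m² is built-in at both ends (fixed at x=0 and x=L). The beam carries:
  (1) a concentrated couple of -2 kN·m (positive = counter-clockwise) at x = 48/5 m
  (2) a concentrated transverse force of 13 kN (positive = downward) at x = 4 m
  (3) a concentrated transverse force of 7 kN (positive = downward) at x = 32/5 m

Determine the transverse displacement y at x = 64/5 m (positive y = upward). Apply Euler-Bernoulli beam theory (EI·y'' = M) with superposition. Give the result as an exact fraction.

Load 1 — applied couple M₀=-2 kN·m at a=48/5 m (b=L-a=32/5):
  y_1 = (R_Ax³/6 - M_Ax²/2 - M₀(x-a)²/2)/EI  [x>a] with R_A=-9/50, M_A=-16/25 = ((-9/50)·(64/5)³/6 - (-16/25)·(64/5)²/2 - (-2)·((64/5)-(48/5))²/2)/2000 = -48/390625 m
Load 2 — point force P=13 kN at a=4 m (b=L-a=12):
  y_2 = -Pa²(L-x)²(3bL-(3b+a)(L-x))/(6L³EI)  [x>a] = -13·4²·(16-(64/5))²·(3·12·16-(3·12+4)·(16-(64/5)))/(6·16³·2000) = -182/9375 m
Load 3 — point force P=7 kN at a=32/5 m (b=L-a=48/5):
  y_3 = -Pa²(L-x)²(3bL-(3b+a)(L-x))/(6L³EI)  [x>a] = -7·(32/5)²·(16-(64/5))²·(3·(48/5)·16-(3·(48/5)+(32/5))·(16-(64/5)))/(6·16³·2000) = -121856/5859375 m
Superposition: y = Σ y_i = -236326/5859375 m ≈ -0.040333 m

y(64/5) = -236326/5859375 m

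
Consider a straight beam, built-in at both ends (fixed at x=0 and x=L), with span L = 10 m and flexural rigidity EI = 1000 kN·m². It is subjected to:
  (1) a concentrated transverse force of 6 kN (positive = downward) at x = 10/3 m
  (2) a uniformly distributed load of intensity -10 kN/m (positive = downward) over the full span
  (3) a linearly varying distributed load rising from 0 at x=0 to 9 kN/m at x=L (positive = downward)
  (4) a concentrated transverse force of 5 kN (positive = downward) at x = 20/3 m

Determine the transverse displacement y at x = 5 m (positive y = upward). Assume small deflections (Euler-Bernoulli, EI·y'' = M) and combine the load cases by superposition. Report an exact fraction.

y(5) = 1045/10368 m

Load 1 — point force P=6 kN at a=10/3 m (b=L-a=20/3):
  y_1 = -Pa²(L-x)²(3bL-(3b+a)(L-x))/(6L³EI)  [x>a] = -6·(10/3)²·(10-5)²·(3·(20/3)·10-(3·(20/3)+(10/3))·(10-5))/(6·10³·1000) = -5/216 m
Load 2 — uniform load w=-10 kN/m over full span:
  y_2 = -wx²(L-x)²/(24EI) = -(-10)·5²·(10-5)²/(24·1000) = 25/96 m
Load 3 — triangular load w₀=9 kN/m (0→w₀ over full span):
  y_3 = -w₀x²(L-x)²(x+2L)/(120LEI) = -9·5²·(10-5)²·(5+2·10)/(120·10·1000) = -15/128 m
Load 4 — point force P=5 kN at a=20/3 m (b=L-a=10/3):
  y_4 = -Pb²x²(3aL-(3a+b)x)/(6L³EI)  [x≤a] = -5·(10/3)²·5²·(3·(20/3)·10-(3·(20/3)+(10/3))·5)/(6·10³·1000) = -25/1296 m
Superposition: y = Σ y_i = 1045/10368 m ≈ 0.100791 m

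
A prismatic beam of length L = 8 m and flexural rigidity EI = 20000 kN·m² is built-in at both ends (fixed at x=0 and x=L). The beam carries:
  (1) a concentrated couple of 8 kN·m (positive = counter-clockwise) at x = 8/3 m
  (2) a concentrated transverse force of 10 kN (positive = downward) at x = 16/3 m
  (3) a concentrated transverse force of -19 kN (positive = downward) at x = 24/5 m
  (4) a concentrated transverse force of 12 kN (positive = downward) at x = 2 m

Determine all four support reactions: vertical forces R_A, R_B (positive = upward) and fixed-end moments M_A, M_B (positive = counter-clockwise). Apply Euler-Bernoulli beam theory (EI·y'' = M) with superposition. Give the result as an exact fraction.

Load 1 — applied couple M₀=8 kN·m at a=8/3 m (b=L-a=16/3):
  R_A = 6M₀ab/L³ = 6·8·(8/3)·(16/3)/8³ = 4/3 kN
  M_A = M₀b(2a-b)/L² = 8·(16/3)·(2·(8/3)-(16/3))/8² = 0 kN·m
  R_B = -6M₀ab/L³ = -6·8·(8/3)·(16/3)/8³ = -4/3 kN
  M_B = M₀a(2b-a)/L² = 8·(8/3)·(2·(16/3)-(8/3))/8² = 8/3 kN·m
Load 2 — point force P=10 kN at a=16/3 m (b=L-a=8/3):
  R_A = Pb²(3a+b)/L³ = 10·(8/3)²·(3·(16/3)+(8/3))/8³ = 70/27 kN
  M_A = Pab²/L² = 10·(16/3)·(8/3)²/8² = 160/27 kN·m
  R_B = Pa²(a+3b)/L³ = 10·(16/3)²·((16/3)+3·(8/3))/8³ = 200/27 kN
  M_B = -Pa²b/L² = -10·(16/3)²·(8/3)/8² = -320/27 kN·m
Load 3 — point force P=-19 kN at a=24/5 m (b=L-a=16/5):
  R_A = Pb²(3a+b)/L³ = (-19)·(16/5)²·(3·(24/5)+(16/5))/8³ = -836/125 kN
  M_A = Pab²/L² = (-19)·(24/5)·(16/5)²/8² = -1824/125 kN·m
  R_B = Pa²(a+3b)/L³ = (-19)·(24/5)²·((24/5)+3·(16/5))/8³ = -1539/125 kN
  M_B = -Pa²b/L² = -(-19)·(24/5)²·(16/5)/8² = 2736/125 kN·m
Load 4 — point force P=12 kN at a=2 m (b=L-a=6):
  R_A = Pb²(3a+b)/L³ = 12·6²·(3·2+6)/8³ = 81/8 kN
  M_A = Pab²/L² = 12·2·6²/8² = 27/2 kN·m
  R_B = Pa²(a+3b)/L³ = 12·2²·(2+3·6)/8³ = 15/8 kN
  M_B = -Pa²b/L² = -12·2²·6/8² = -9/2 kN·m
Superposition: R_A = 198799/27000 kN, M_A = 32629/6750 kN·m, R_B = -117799/27000 kN, M_B = 55369/6750 kN·m

R_A = 198799/27000 kN, M_A = 32629/6750 kN·m, R_B = -117799/27000 kN, M_B = 55369/6750 kN·m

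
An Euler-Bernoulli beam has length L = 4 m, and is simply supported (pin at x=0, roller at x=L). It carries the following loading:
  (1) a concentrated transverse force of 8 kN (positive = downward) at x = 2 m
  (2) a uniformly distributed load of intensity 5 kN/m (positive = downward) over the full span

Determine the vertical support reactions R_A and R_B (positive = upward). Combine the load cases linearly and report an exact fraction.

R_A = 14 kN, R_B = 14 kN

Load 1 — point force P=8 kN at a=2 m (b=L-a=2):
  R_A = Pb/L = 8·2/4 = 4 kN
  R_B = Pa/L = 8·2/4 = 4 kN
Load 2 — uniform load w=5 kN/m over full span:
  R_A = wL/2 = 5·4/2 = 10 kN
  R_B = wL/2 = 5·4/2 = 10 kN
Superposition: R_A = 14 kN, R_B = 14 kN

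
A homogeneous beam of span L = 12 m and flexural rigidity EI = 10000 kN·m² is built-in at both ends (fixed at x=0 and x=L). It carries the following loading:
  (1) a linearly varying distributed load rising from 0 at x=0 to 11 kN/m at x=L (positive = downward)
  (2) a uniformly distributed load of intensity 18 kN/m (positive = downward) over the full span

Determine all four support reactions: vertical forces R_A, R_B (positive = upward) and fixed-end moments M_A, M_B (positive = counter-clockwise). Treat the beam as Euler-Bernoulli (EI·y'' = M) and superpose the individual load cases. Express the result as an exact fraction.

Load 1 — triangular load w₀=11 kN/m (0→w₀ over full span):
  R_A = 3w₀L/20 = 3·11·12/20 = 99/5 kN
  M_A = w₀L²/30 = 11·12²/30 = 264/5 kN·m
  R_B = 7w₀L/20 = 7·11·12/20 = 231/5 kN
  M_B = -w₀L²/20 = -11·12²/20 = -396/5 kN·m
Load 2 — uniform load w=18 kN/m over full span:
  R_A = wL/2 = 18·12/2 = 108 kN
  M_A = wL²/12 = 18·12²/12 = 216 kN·m
  R_B = wL/2 = 18·12/2 = 108 kN
  M_B = -wL²/12 = -18·12²/12 = -216 kN·m
Superposition: R_A = 639/5 kN, M_A = 1344/5 kN·m, R_B = 771/5 kN, M_B = -1476/5 kN·m

R_A = 639/5 kN, M_A = 1344/5 kN·m, R_B = 771/5 kN, M_B = -1476/5 kN·m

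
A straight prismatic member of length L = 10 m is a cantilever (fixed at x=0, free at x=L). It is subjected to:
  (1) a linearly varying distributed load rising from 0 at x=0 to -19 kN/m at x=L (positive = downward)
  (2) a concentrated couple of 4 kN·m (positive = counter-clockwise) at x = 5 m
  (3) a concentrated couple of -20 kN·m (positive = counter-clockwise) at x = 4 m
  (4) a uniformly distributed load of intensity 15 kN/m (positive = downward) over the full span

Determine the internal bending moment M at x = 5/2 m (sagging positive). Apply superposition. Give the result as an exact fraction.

M(5/2) = -1187/32 kN·m

Load 1 — triangular load w₀=-19 kN/m (0→w₀ over full span):
  M_1 = w₀Lx/2 - w₀L²/3 - w₀x³/(6L) = (-19)·10·(5/2)/2 - (-19)·10²/3 - (-19)·(5/2)³/(6·10) = 12825/32 kN·m
Load 2 — applied couple M₀=4 kN·m at a=5 m (b=L-a=5):
  M_2 = M₀  [x≤a] = 4 = 4 kN·m
Load 3 — applied couple M₀=-20 kN·m at a=4 m (b=L-a=6):
  M_3 = M₀  [x≤a] = (-20) = -20 kN·m
Load 4 — uniform load w=15 kN/m over full span:
  M_4 = -w(L-x)²/2 = -15·(10-(5/2))²/2 = -3375/8 kN·m
Superposition: M = Σ M_i = -1187/32 kN·m ≈ -37.093750 kN·m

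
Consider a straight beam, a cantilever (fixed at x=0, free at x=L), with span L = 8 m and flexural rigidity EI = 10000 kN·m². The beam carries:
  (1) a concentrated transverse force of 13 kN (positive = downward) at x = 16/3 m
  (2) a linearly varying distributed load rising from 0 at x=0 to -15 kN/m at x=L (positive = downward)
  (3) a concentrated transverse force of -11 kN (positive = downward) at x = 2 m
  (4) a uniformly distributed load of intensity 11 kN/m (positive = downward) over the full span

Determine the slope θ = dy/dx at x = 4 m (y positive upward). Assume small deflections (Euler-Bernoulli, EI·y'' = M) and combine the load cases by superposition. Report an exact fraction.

Load 1 — point force P=13 kN at a=16/3 m (b=L-a=8/3):
  θ_1 = -Px(2a-x)/(2EI)  [x≤a] = -13·4·(2·(16/3)-4)/(2·10000) = -13/750 rad
Load 2 — triangular load w₀=-15 kN/m (0→w₀ over full span):
  θ_2 = (w₀Lx²/4-w₀L²x/3-w₀x⁴/(24L))/EI = ((-15)·8·4²/4-(-15)·8²·4/3-(-15)·4⁴/(24·8))/10000 = 41/500 rad
Load 3 — point force P=-11 kN at a=2 m (b=L-a=6):
  θ_3 = -Pa²/(2EI)  [x>a] = -(-11)·2²/(2·10000) = 11/5000 rad
Load 4 — uniform load w=11 kN/m over full span:
  θ_4 = -wx(x²-3Lx+3L²)/(6EI) = -11·4·(4²-3·8·4+3·8²)/(6·10000) = -154/1875 rad
Superposition: θ = Σ θ_i = -229/15000 rad ≈ -0.015267 rad

θ(4) = -229/15000 rad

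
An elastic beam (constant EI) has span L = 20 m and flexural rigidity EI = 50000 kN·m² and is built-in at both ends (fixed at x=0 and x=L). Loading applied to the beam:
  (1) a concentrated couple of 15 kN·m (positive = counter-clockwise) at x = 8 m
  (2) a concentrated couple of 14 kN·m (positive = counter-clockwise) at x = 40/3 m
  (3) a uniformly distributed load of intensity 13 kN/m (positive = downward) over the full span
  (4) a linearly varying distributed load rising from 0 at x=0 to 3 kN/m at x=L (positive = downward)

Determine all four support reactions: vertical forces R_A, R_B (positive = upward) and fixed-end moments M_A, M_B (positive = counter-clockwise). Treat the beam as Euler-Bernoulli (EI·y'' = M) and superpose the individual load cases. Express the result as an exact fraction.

Load 1 — applied couple M₀=15 kN·m at a=8 m (b=L-a=12):
  R_A = 6M₀ab/L³ = 6·15·8·12/20³ = 27/25 kN
  M_A = M₀b(2a-b)/L² = 15·12·(2·8-12)/20² = 9/5 kN·m
  R_B = -6M₀ab/L³ = -6·15·8·12/20³ = -27/25 kN
  M_B = M₀a(2b-a)/L² = 15·8·(2·12-8)/20² = 24/5 kN·m
Load 2 — applied couple M₀=14 kN·m at a=40/3 m (b=L-a=20/3):
  R_A = 6M₀ab/L³ = 6·14·(40/3)·(20/3)/20³ = 14/15 kN
  M_A = M₀b(2a-b)/L² = 14·(20/3)·(2·(40/3)-(20/3))/20² = 14/3 kN·m
  R_B = -6M₀ab/L³ = -6·14·(40/3)·(20/3)/20³ = -14/15 kN
  M_B = M₀a(2b-a)/L² = 14·(40/3)·(2·(20/3)-(40/3))/20² = 0 kN·m
Load 3 — uniform load w=13 kN/m over full span:
  R_A = wL/2 = 13·20/2 = 130 kN
  M_A = wL²/12 = 13·20²/12 = 1300/3 kN·m
  R_B = wL/2 = 13·20/2 = 130 kN
  M_B = -wL²/12 = -13·20²/12 = -1300/3 kN·m
Load 4 — triangular load w₀=3 kN/m (0→w₀ over full span):
  R_A = 3w₀L/20 = 3·3·20/20 = 9 kN
  M_A = w₀L²/30 = 3·20²/30 = 40 kN·m
  R_B = 7w₀L/20 = 7·3·20/20 = 21 kN
  M_B = -w₀L²/20 = -3·20²/20 = -60 kN·m
Superposition: R_A = 10576/75 kN, M_A = 2399/5 kN·m, R_B = 11174/75 kN, M_B = -7328/15 kN·m

R_A = 10576/75 kN, M_A = 2399/5 kN·m, R_B = 11174/75 kN, M_B = -7328/15 kN·m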